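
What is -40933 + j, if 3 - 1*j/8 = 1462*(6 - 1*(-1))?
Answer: -122781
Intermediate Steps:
j = -81848 (j = 24 - 11696*(6 - 1*(-1)) = 24 - 11696*(6 + 1) = 24 - 11696*7 = 24 - 8*10234 = 24 - 81872 = -81848)
-40933 + j = -40933 - 81848 = -122781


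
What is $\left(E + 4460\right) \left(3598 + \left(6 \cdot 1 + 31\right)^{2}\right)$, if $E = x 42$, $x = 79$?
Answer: $38633326$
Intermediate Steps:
$E = 3318$ ($E = 79 \cdot 42 = 3318$)
$\left(E + 4460\right) \left(3598 + \left(6 \cdot 1 + 31\right)^{2}\right) = \left(3318 + 4460\right) \left(3598 + \left(6 \cdot 1 + 31\right)^{2}\right) = 7778 \left(3598 + \left(6 + 31\right)^{2}\right) = 7778 \left(3598 + 37^{2}\right) = 7778 \left(3598 + 1369\right) = 7778 \cdot 4967 = 38633326$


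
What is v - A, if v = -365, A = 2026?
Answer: -2391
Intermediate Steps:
v - A = -365 - 1*2026 = -365 - 2026 = -2391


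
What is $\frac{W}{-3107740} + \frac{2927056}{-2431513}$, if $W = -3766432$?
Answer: $\frac{15399839544}{1889127552655} \approx 0.0081518$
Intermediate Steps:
$\frac{W}{-3107740} + \frac{2927056}{-2431513} = - \frac{3766432}{-3107740} + \frac{2927056}{-2431513} = \left(-3766432\right) \left(- \frac{1}{3107740}\right) + 2927056 \left(- \frac{1}{2431513}\right) = \frac{941608}{776935} - \frac{2927056}{2431513} = \frac{15399839544}{1889127552655}$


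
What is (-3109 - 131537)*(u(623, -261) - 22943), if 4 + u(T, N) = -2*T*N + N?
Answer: -40662822708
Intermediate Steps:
u(T, N) = -4 + N - 2*N*T (u(T, N) = -4 + (-2*T*N + N) = -4 + (-2*N*T + N) = -4 + (N - 2*N*T) = -4 + N - 2*N*T)
(-3109 - 131537)*(u(623, -261) - 22943) = (-3109 - 131537)*((-4 - 261 - 2*(-261)*623) - 22943) = -134646*((-4 - 261 + 325206) - 22943) = -134646*(324941 - 22943) = -134646*301998 = -40662822708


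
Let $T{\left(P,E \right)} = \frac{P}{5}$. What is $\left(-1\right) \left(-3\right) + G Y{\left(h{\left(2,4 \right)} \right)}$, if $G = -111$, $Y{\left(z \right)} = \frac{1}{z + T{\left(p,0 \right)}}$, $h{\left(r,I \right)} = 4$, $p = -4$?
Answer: $- \frac{507}{16} \approx -31.688$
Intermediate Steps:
$T{\left(P,E \right)} = \frac{P}{5}$ ($T{\left(P,E \right)} = P \frac{1}{5} = \frac{P}{5}$)
$Y{\left(z \right)} = \frac{1}{- \frac{4}{5} + z}$ ($Y{\left(z \right)} = \frac{1}{z + \frac{1}{5} \left(-4\right)} = \frac{1}{z - \frac{4}{5}} = \frac{1}{- \frac{4}{5} + z}$)
$\left(-1\right) \left(-3\right) + G Y{\left(h{\left(2,4 \right)} \right)} = \left(-1\right) \left(-3\right) - 111 \frac{5}{-4 + 5 \cdot 4} = 3 - 111 \frac{5}{-4 + 20} = 3 - 111 \cdot \frac{5}{16} = 3 - 111 \cdot 5 \cdot \frac{1}{16} = 3 - \frac{555}{16} = - \frac{507}{16}$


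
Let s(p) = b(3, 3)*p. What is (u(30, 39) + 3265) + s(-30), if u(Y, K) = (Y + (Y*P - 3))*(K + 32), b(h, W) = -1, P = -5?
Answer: -5438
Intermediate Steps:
s(p) = -p
u(Y, K) = (-3 - 4*Y)*(32 + K) (u(Y, K) = (Y + (Y*(-5) - 3))*(K + 32) = (Y + (-5*Y - 3))*(32 + K) = (Y + (-3 - 5*Y))*(32 + K) = (-3 - 4*Y)*(32 + K))
(u(30, 39) + 3265) + s(-30) = ((-96 - 128*30 - 3*39 - 4*39*30) + 3265) - 1*(-30) = ((-96 - 3840 - 117 - 4680) + 3265) + 30 = (-8733 + 3265) + 30 = -5468 + 30 = -5438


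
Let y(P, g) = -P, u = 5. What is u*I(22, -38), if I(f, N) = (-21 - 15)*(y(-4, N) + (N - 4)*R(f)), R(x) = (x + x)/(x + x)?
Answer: 6840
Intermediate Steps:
R(x) = 1 (R(x) = (2*x)/((2*x)) = (2*x)*(1/(2*x)) = 1)
I(f, N) = -36*N (I(f, N) = (-21 - 15)*(-1*(-4) + (N - 4)*1) = -36*(4 + (-4 + N)*1) = -36*(4 + (-4 + N)) = -36*N)
u*I(22, -38) = 5*(-36*(-38)) = 5*1368 = 6840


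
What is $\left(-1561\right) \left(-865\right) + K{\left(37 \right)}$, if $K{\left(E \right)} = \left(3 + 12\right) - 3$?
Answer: $1350277$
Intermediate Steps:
$K{\left(E \right)} = 12$ ($K{\left(E \right)} = 15 - 3 = 12$)
$\left(-1561\right) \left(-865\right) + K{\left(37 \right)} = \left(-1561\right) \left(-865\right) + 12 = 1350265 + 12 = 1350277$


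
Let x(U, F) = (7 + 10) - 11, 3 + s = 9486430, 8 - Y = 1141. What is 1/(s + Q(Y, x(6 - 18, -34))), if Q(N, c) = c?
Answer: 1/9486433 ≈ 1.0541e-7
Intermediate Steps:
Y = -1133 (Y = 8 - 1*1141 = 8 - 1141 = -1133)
s = 9486427 (s = -3 + 9486430 = 9486427)
x(U, F) = 6 (x(U, F) = 17 - 11 = 6)
1/(s + Q(Y, x(6 - 18, -34))) = 1/(9486427 + 6) = 1/9486433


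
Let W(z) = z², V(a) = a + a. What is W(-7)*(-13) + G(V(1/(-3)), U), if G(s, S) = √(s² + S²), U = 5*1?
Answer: -637 + √229/3 ≈ -631.96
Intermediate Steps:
V(a) = 2*a
U = 5
G(s, S) = √(S² + s²)
W(-7)*(-13) + G(V(1/(-3)), U) = (-7)²*(-13) + √(5² + (2/(-3))²) = 49*(-13) + √(25 + (2*(-⅓))²) = -637 + √(25 + (-⅔)²) = -637 + √(25 + 4/9) = -637 + √(229/9) = -637 + √229/3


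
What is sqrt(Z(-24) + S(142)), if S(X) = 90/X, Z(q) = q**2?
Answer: 3*sqrt(322979)/71 ≈ 24.013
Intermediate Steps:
sqrt(Z(-24) + S(142)) = sqrt((-24)**2 + 90/142) = sqrt(576 + 90*(1/142)) = sqrt(576 + 45/71) = sqrt(40941/71) = 3*sqrt(322979)/71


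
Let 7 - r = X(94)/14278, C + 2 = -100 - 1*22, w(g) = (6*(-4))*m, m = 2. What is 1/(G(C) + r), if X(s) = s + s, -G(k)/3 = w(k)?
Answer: 7139/1077895 ≈ 0.0066231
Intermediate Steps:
w(g) = -48 (w(g) = (6*(-4))*2 = -24*2 = -48)
C = -124 (C = -2 + (-100 - 1*22) = -2 + (-100 - 22) = -2 - 122 = -124)
G(k) = 144 (G(k) = -3*(-48) = 144)
X(s) = 2*s
r = 49879/7139 (r = 7 - 2*94/14278 = 7 - 188/14278 = 7 - 1*94/7139 = 7 - 94/7139 = 49879/7139 ≈ 6.9868)
1/(G(C) + r) = 1/(144 + 49879/7139) = 1/(1077895/7139) = 7139/1077895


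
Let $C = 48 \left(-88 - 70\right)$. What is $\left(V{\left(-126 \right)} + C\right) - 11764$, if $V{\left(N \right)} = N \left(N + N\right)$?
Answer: $12404$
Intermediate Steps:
$V{\left(N \right)} = 2 N^{2}$ ($V{\left(N \right)} = N 2 N = 2 N^{2}$)
$C = -7584$ ($C = 48 \left(-158\right) = -7584$)
$\left(V{\left(-126 \right)} + C\right) - 11764 = \left(2 \left(-126\right)^{2} - 7584\right) - 11764 = \left(2 \cdot 15876 - 7584\right) - 11764 = \left(31752 - 7584\right) - 11764 = 24168 - 11764 = 12404$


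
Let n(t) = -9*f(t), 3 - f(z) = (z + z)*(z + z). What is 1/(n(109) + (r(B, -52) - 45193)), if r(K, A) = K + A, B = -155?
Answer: 1/382289 ≈ 2.6158e-6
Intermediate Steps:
f(z) = 3 - 4*z² (f(z) = 3 - (z + z)*(z + z) = 3 - 2*z*2*z = 3 - 4*z²)
n(t) = -27 + 36*t² (n(t) = -9*(3 - 4*t²) = -27 + 36*t²)
r(K, A) = A + K
1/(n(109) + (r(B, -52) - 45193)) = 1/((-27 + 36*109²) + ((-52 - 155) - 45193)) = 1/((-27 + 36*11881) + (-207 - 45193)) = 1/((-27 + 427716) - 45400) = 1/(427689 - 45400) = 1/382289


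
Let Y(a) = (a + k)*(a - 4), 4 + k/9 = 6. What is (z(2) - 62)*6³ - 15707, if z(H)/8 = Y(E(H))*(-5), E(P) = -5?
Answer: 981781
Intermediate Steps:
k = 18 (k = -36 + 9*6 = -36 + 54 = 18)
Y(a) = (-4 + a)*(18 + a) (Y(a) = (a + 18)*(a - 4) = (18 + a)*(-4 + a) = (-4 + a)*(18 + a))
z(H) = 4680 (z(H) = 8*((-72 + (-5)² + 14*(-5))*(-5)) = 8*((-72 + 25 - 70)*(-5)) = 8*(-117*(-5)) = 8*585 = 4680)
(z(2) - 62)*6³ - 15707 = (4680 - 62)*6³ - 15707 = 4618*216 - 15707 = 997488 - 15707 = 981781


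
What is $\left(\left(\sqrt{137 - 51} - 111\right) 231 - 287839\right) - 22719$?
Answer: $-336199 + 231 \sqrt{86} \approx -3.3406 \cdot 10^{5}$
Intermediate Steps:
$\left(\left(\sqrt{137 - 51} - 111\right) 231 - 287839\right) - 22719 = \left(\left(\sqrt{86} - 111\right) 231 - 287839\right) - 22719 = \left(\left(-111 + \sqrt{86}\right) 231 - 287839\right) - 22719 = \left(\left(-25641 + 231 \sqrt{86}\right) - 287839\right) - 22719 = \left(-313480 + 231 \sqrt{86}\right) - 22719 = -336199 + 231 \sqrt{86}$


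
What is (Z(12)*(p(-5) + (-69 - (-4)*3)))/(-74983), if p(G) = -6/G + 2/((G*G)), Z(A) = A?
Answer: 16716/1874575 ≈ 0.0089172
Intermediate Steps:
p(G) = -6/G + 2/G² (p(G) = -6/G + 2/(G²) = -6/G + 2/G²)
(Z(12)*(p(-5) + (-69 - (-4)*3)))/(-74983) = (12*(2*(1 - 3*(-5))/(-5)² + (-69 - (-4)*3)))/(-74983) = (12*(2*(1/25)*(1 + 15) + (-69 - 1*(-12))))*(-1/74983) = (12*(2*(1/25)*16 + (-69 + 12)))*(-1/74983) = (12*(32/25 - 57))*(-1/74983) = (12*(-1393/25))*(-1/74983) = -16716/25*(-1/74983) = 16716/1874575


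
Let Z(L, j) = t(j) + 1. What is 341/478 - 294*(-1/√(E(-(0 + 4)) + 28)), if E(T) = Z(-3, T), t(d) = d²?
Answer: 341/478 + 98*√5/5 ≈ 44.540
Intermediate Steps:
Z(L, j) = 1 + j² (Z(L, j) = j² + 1 = 1 + j²)
E(T) = 1 + T²
341/478 - 294*(-1/√(E(-(0 + 4)) + 28)) = 341/478 - 294*(-1/√((1 + (-(0 + 4))²) + 28)) = 341*(1/478) - 294*(-1/√((1 + (-1*4)²) + 28)) = 341/478 - 294*(-1/√((1 + (-4)²) + 28)) = 341/478 - 294*(-1/√((1 + 16) + 28)) = 341/478 - 294*(-1/√(17 + 28)) = 341/478 - 294*(-√5/15) = 341/478 - (-98)*√5/5 = 341/478 + 98*√5/5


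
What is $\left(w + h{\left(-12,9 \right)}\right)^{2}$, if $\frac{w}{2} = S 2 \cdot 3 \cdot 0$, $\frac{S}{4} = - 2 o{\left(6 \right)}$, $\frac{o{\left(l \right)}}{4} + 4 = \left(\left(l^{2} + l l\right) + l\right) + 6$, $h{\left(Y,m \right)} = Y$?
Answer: $144$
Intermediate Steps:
$o{\left(l \right)} = 8 + 4 l + 8 l^{2}$ ($o{\left(l \right)} = -16 + 4 \left(\left(\left(l^{2} + l l\right) + l\right) + 6\right) = -16 + 4 \left(\left(\left(l^{2} + l^{2}\right) + l\right) + 6\right) = -16 + 4 \left(\left(2 l^{2} + l\right) + 6\right) = -16 + 4 \left(\left(l + 2 l^{2}\right) + 6\right) = -16 + 4 \left(6 + l + 2 l^{2}\right) = -16 + \left(24 + 4 l + 8 l^{2}\right) = 8 + 4 l + 8 l^{2}$)
$S = -2560$ ($S = 4 \left(- 2 \left(8 + 4 \cdot 6 + 8 \cdot 6^{2}\right)\right) = 4 \left(- 2 \left(8 + 24 + 8 \cdot 36\right)\right) = 4 \left(- 2 \left(8 + 24 + 288\right)\right) = 4 \left(\left(-2\right) 320\right) = 4 \left(-640\right) = -2560$)
$w = 0$ ($w = 2 \left(-2560\right) 2 \cdot 3 \cdot 0 = 2 \left(\left(-5120\right) 0\right) = 2 \cdot 0 = 0$)
$\left(w + h{\left(-12,9 \right)}\right)^{2} = \left(0 - 12\right)^{2} = \left(-12\right)^{2} = 144$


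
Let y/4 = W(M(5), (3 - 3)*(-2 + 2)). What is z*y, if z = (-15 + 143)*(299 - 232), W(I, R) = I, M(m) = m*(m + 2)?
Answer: 1200640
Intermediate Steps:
M(m) = m*(2 + m)
y = 140 (y = 4*(5*(2 + 5)) = 4*(5*7) = 4*35 = 140)
z = 8576 (z = 128*67 = 8576)
z*y = 8576*140 = 1200640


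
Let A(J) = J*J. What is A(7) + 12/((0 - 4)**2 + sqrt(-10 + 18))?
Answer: 1543/31 - 3*sqrt(2)/31 ≈ 49.637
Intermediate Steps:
A(J) = J**2
A(7) + 12/((0 - 4)**2 + sqrt(-10 + 18)) = 7**2 + 12/((0 - 4)**2 + sqrt(-10 + 18)) = 49 + 12/((-4)**2 + sqrt(8)) = 49 + 12/(16 + 2*sqrt(2))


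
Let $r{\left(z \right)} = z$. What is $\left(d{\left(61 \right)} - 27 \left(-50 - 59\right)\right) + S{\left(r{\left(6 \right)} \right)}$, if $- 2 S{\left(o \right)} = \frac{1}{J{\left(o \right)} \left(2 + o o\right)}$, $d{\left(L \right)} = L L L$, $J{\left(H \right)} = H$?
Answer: $\frac{104845343}{456} \approx 2.2992 \cdot 10^{5}$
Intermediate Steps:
$d{\left(L \right)} = L^{3}$ ($d{\left(L \right)} = L^{2} L = L^{3}$)
$S{\left(o \right)} = - \frac{1}{2 o \left(2 + o^{2}\right)}$ ($S{\left(o \right)} = - \frac{1}{2 o \left(2 + o o\right)} = - \frac{1}{2 o \left(2 + o^{2}\right)}$)
$\left(d{\left(61 \right)} - 27 \left(-50 - 59\right)\right) + S{\left(r{\left(6 \right)} \right)} = \left(61^{3} - 27 \left(-50 - 59\right)\right) - \frac{1}{2 \cdot 6 \left(2 + 6^{2}\right)} = \left(226981 - -2943\right) - \frac{1}{12 \left(2 + 36\right)} = \left(226981 + 2943\right) - \frac{1}{12 \cdot 38} = 229924 - \frac{1}{12} \cdot \frac{1}{38} = 229924 - \frac{1}{456} = \frac{104845343}{456}$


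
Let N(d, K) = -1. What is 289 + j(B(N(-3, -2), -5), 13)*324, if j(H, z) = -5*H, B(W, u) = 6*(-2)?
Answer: 19729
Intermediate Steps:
B(W, u) = -12
289 + j(B(N(-3, -2), -5), 13)*324 = 289 - 5*(-12)*324 = 289 + 60*324 = 289 + 19440 = 19729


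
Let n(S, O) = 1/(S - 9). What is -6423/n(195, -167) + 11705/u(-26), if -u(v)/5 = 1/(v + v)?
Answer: -1072946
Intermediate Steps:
u(v) = -5/(2*v) (u(v) = -5/(v + v) = -5*1/(2*v) = -5/(2*v))
n(S, O) = 1/(-9 + S)
-6423/n(195, -167) + 11705/u(-26) = -6423/(1/(-9 + 195)) + 11705/((-5/2/(-26))) = -6423/(1/186) + 11705/((-5/2*(-1/26))) = -6423/1/186 + 11705/(5/52) = -6423*186 + 11705*(52/5) = -1194678 + 121732 = -1072946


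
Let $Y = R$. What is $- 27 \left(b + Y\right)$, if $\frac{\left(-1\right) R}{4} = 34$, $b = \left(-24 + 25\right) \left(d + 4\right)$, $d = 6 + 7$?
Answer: $3213$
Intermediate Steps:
$d = 13$
$b = 17$ ($b = \left(-24 + 25\right) \left(13 + 4\right) = 1 \cdot 17 = 17$)
$R = -136$ ($R = \left(-4\right) 34 = -136$)
$Y = -136$
$- 27 \left(b + Y\right) = - 27 \left(17 - 136\right) = \left(-27\right) \left(-119\right) = 3213$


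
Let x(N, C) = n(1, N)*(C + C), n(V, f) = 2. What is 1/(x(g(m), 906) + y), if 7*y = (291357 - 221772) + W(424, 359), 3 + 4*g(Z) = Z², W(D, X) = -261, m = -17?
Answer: 7/94692 ≈ 7.3924e-5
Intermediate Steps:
g(Z) = -¾ + Z²/4
y = 69324/7 (y = ((291357 - 221772) - 261)/7 = (69585 - 261)/7 = (⅐)*69324 = 69324/7 ≈ 9903.4)
x(N, C) = 4*C (x(N, C) = 2*(C + C) = 2*(2*C) = 4*C)
1/(x(g(m), 906) + y) = 1/(4*906 + 69324/7) = 1/(3624 + 69324/7) = 1/(94692/7) = 7/94692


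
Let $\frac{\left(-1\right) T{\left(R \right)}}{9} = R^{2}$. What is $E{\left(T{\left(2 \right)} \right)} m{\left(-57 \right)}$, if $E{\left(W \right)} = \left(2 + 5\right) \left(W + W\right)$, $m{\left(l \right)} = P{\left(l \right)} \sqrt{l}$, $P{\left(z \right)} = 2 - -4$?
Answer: $- 3024 i \sqrt{57} \approx - 22831.0 i$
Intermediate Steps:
$T{\left(R \right)} = - 9 R^{2}$
$P{\left(z \right)} = 6$ ($P{\left(z \right)} = 2 + 4 = 6$)
$m{\left(l \right)} = 6 \sqrt{l}$
$E{\left(W \right)} = 14 W$ ($E{\left(W \right)} = 7 \cdot 2 W = 14 W$)
$E{\left(T{\left(2 \right)} \right)} m{\left(-57 \right)} = 14 \left(- 9 \cdot 2^{2}\right) 6 \sqrt{-57} = 14 \left(\left(-9\right) 4\right) 6 i \sqrt{57} = 14 \left(-36\right) 6 i \sqrt{57} = - 504 \cdot 6 i \sqrt{57} = - 3024 i \sqrt{57}$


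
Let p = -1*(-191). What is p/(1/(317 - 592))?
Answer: -52525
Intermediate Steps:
p = 191
p/(1/(317 - 592)) = 191/(1/(317 - 592)) = 191/(1/(-275)) = 191/(-1/275) = 191*(-275) = -52525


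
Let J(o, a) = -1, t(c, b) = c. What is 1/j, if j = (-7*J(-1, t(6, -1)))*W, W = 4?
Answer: 1/28 ≈ 0.035714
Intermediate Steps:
j = 28 (j = -7*(-1)*4 = 7*4 = 28)
1/j = 1/28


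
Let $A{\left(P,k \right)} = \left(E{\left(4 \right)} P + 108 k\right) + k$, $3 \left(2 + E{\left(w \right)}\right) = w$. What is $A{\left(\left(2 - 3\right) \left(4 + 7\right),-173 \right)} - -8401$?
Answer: $- \frac{31346}{3} \approx -10449.0$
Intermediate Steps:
$E{\left(w \right)} = -2 + \frac{w}{3}$
$A{\left(P,k \right)} = 109 k - \frac{2 P}{3}$ ($A{\left(P,k \right)} = \left(\left(-2 + \frac{1}{3} \cdot 4\right) P + 108 k\right) + k = \left(\left(-2 + \frac{4}{3}\right) P + 108 k\right) + k = \left(- \frac{2 P}{3} + 108 k\right) + k = \left(108 k - \frac{2 P}{3}\right) + k = 109 k - \frac{2 P}{3}$)
$A{\left(\left(2 - 3\right) \left(4 + 7\right),-173 \right)} - -8401 = \left(109 \left(-173\right) - \frac{2 \left(2 - 3\right) \left(4 + 7\right)}{3}\right) - -8401 = \left(-18857 - \frac{2 \left(\left(-1\right) 11\right)}{3}\right) + 8401 = \left(-18857 - - \frac{22}{3}\right) + 8401 = \left(-18857 + \frac{22}{3}\right) + 8401 = - \frac{56549}{3} + 8401 = - \frac{31346}{3}$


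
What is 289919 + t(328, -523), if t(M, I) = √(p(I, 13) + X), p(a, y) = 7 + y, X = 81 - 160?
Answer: 289919 + I*√59 ≈ 2.8992e+5 + 7.6811*I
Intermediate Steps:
X = -79
t(M, I) = I*√59 (t(M, I) = √((7 + 13) - 79) = √(20 - 79) = √(-59) = I*√59)
289919 + t(328, -523) = 289919 + I*√59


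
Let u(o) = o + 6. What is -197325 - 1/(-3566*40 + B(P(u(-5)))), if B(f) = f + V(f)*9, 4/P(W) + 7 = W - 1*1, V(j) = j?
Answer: -197032958993/998520 ≈ -1.9733e+5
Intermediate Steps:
u(o) = 6 + o
P(W) = 4/(-8 + W) (P(W) = 4/(-7 + (W - 1*1)) = 4/(-7 + (W - 1)) = 4/(-7 + (-1 + W)) = 4/(-8 + W))
B(f) = 10*f (B(f) = f + f*9 = f + 9*f = 10*f)
-197325 - 1/(-3566*40 + B(P(u(-5)))) = -197325 - 1/(-3566*40 + 10*(4/(-8 + (6 - 5)))) = -197325 - 1/(-142640 + 10*(4/(-8 + 1))) = -197325 - 1/(-142640 + 10*(4/(-7))) = -197325 - 1/(-142640 + 10*(4*(-⅐))) = -197325 - 1/(-142640 + 10*(-4/7)) = -197325 - 1/(-142640 - 40/7) = -197325 - 1/(-998520/7) = -197325 - 1*(-7/998520) = -197325 + 7/998520 = -197032958993/998520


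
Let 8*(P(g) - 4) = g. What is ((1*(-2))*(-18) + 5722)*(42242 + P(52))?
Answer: 243289895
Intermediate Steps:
P(g) = 4 + g/8
((1*(-2))*(-18) + 5722)*(42242 + P(52)) = ((1*(-2))*(-18) + 5722)*(42242 + (4 + (⅛)*52)) = (-2*(-18) + 5722)*(42242 + (4 + 13/2)) = (36 + 5722)*(42242 + 21/2) = 5758*(84505/2) = 243289895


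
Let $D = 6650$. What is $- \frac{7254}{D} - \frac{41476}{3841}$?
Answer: $- \frac{151839007}{12771325} \approx -11.889$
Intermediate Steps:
$- \frac{7254}{D} - \frac{41476}{3841} = - \frac{7254}{6650} - \frac{41476}{3841} = \left(-7254\right) \frac{1}{6650} - \frac{41476}{3841} = - \frac{3627}{3325} - \frac{41476}{3841} = - \frac{151839007}{12771325}$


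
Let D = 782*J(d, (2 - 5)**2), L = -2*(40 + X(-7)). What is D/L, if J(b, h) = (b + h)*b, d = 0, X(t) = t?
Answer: 0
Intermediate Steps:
L = -66 (L = -2*(40 - 7) = -2*33 = -66)
J(b, h) = b*(b + h)
D = 0 (D = 782*(0*(0 + (2 - 5)**2)) = 782*(0*(0 + (-3)**2)) = 782*(0*(0 + 9)) = 782*(0*9) = 782*0 = 0)
D/L = 0/(-66) = 0*(-1/66) = 0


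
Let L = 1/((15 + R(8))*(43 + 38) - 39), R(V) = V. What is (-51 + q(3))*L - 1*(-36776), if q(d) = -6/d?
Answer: 67079371/1824 ≈ 36776.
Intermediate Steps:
L = 1/1824 (L = 1/((15 + 8)*(43 + 38) - 39) = 1/(23*81 - 39) = 1/(1863 - 39) = 1/1824 ≈ 0.00054825)
(-51 + q(3))*L - 1*(-36776) = (-51 - 6/3)*(1/1824) - 1*(-36776) = (-51 - 6*1/3)*(1/1824) + 36776 = (-51 - 2)*(1/1824) + 36776 = -53*1/1824 + 36776 = -53/1824 + 36776 = 67079371/1824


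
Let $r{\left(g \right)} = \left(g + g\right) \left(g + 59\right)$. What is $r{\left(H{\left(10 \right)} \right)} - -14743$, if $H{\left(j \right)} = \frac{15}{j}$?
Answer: $\frac{29849}{2} \approx 14925.0$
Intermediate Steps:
$r{\left(g \right)} = 2 g \left(59 + g\right)$
$r{\left(H{\left(10 \right)} \right)} - -14743 = 2 \cdot \frac{15}{10} \left(59 + \frac{15}{10}\right) - -14743 = 2 \cdot 15 \cdot \frac{1}{10} \left(59 + 15 \cdot \frac{1}{10}\right) + 14743 = 2 \cdot \frac{3}{2} \left(59 + \frac{3}{2}\right) + 14743 = 2 \cdot \frac{3}{2} \cdot \frac{121}{2} + 14743 = \frac{363}{2} + 14743 = \frac{29849}{2}$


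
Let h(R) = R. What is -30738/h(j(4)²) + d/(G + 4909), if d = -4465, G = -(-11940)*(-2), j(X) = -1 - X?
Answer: -583018973/474275 ≈ -1229.3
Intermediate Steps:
G = -23880 (G = -2388*10 = -23880)
-30738/h(j(4)²) + d/(G + 4909) = -30738/(-1 - 1*4)² - 4465/(-23880 + 4909) = -30738/(-1 - 4)² - 4465/(-18971) = -30738/((-5)²) - 4465*(-1/18971) = -30738/25 + 4465/18971 = -583018973/474275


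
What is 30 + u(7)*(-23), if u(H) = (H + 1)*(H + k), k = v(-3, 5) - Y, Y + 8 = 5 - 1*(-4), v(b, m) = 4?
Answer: -1810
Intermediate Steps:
Y = 1 (Y = -8 + (5 - 1*(-4)) = -8 + (5 + 4) = -8 + 9 = 1)
k = 3 (k = 4 - 1*1 = 4 - 1 = 3)
u(H) = (1 + H)*(3 + H) (u(H) = (H + 1)*(H + 3) = (1 + H)*(3 + H))
30 + u(7)*(-23) = 30 + (3 + 7² + 4*7)*(-23) = 30 + (3 + 49 + 28)*(-23) = 30 + 80*(-23) = 30 - 1840 = -1810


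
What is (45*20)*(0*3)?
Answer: 0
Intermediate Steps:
(45*20)*(0*3) = 900*0 = 0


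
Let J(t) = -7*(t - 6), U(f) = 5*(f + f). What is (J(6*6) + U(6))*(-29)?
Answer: 4350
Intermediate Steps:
U(f) = 10*f (U(f) = 5*(2*f) = 10*f)
J(t) = 42 - 7*t (J(t) = -7*(-6 + t) = 42 - 7*t)
(J(6*6) + U(6))*(-29) = ((42 - 42*6) + 10*6)*(-29) = ((42 - 7*36) + 60)*(-29) = ((42 - 252) + 60)*(-29) = (-210 + 60)*(-29) = -150*(-29) = 4350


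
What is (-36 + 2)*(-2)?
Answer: 68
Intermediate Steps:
(-36 + 2)*(-2) = -34*(-2) = 68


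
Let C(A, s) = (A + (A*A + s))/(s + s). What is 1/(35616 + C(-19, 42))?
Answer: 7/249344 ≈ 2.8074e-5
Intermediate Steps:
C(A, s) = (A + s + A**2)/(2*s) (C(A, s) = (A + (A**2 + s))/((2*s)) = (A + (s + A**2))*(1/(2*s)) = (A + s + A**2)*(1/(2*s)) = (A + s + A**2)/(2*s))
1/(35616 + C(-19, 42)) = 1/(35616 + (1/2)*(-19 + 42 + (-19)**2)/42) = 1/(35616 + (1/2)*(1/42)*(-19 + 42 + 361)) = 1/(35616 + (1/2)*(1/42)*384) = 1/(35616 + 32/7) = 1/(249344/7) = 7/249344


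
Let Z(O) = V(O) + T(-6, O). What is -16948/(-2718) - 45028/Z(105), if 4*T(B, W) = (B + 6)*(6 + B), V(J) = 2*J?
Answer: -9902252/47565 ≈ -208.18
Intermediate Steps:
T(B, W) = (6 + B)**2/4 (T(B, W) = ((B + 6)*(6 + B))/4 = ((6 + B)*(6 + B))/4 = (6 + B)**2/4)
Z(O) = 2*O (Z(O) = 2*O + (6 - 6)**2/4 = 2*O + (1/4)*0**2 = 2*O + (1/4)*0 = 2*O + 0 = 2*O)
-16948/(-2718) - 45028/Z(105) = -16948/(-2718) - 45028/(2*105) = -16948*(-1/2718) - 45028/210 = 8474/1359 - 45028*1/210 = 8474/1359 - 22514/105 = -9902252/47565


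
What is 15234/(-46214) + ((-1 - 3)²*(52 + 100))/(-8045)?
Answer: -117474989/185895815 ≈ -0.63194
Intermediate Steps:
15234/(-46214) + ((-1 - 3)²*(52 + 100))/(-8045) = 15234*(-1/46214) + ((-4)²*152)*(-1/8045) = -7617/23107 + (16*152)*(-1/8045) = -7617/23107 + 2432*(-1/8045) = -7617/23107 - 2432/8045 = -117474989/185895815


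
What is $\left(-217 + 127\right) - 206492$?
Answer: $-206582$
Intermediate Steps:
$\left(-217 + 127\right) - 206492 = -90 - 206492 = -206582$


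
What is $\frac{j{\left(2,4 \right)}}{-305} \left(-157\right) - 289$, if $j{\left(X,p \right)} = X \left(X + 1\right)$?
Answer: $- \frac{87203}{305} \approx -285.91$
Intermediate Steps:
$j{\left(X,p \right)} = X \left(1 + X\right)$
$\frac{j{\left(2,4 \right)}}{-305} \left(-157\right) - 289 = \frac{2 \left(1 + 2\right)}{-305} \left(-157\right) - 289 = 2 \cdot 3 \left(- \frac{1}{305}\right) \left(-157\right) - 289 = 6 \left(- \frac{1}{305}\right) \left(-157\right) - 289 = \left(- \frac{6}{305}\right) \left(-157\right) - 289 = \frac{942}{305} - 289 = - \frac{87203}{305}$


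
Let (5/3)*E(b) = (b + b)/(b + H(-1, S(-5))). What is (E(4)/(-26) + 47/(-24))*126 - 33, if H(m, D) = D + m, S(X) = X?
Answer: -69711/260 ≈ -268.12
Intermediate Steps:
E(b) = 6*b/(5*(-6 + b)) (E(b) = 3*((b + b)/(b + (-5 - 1)))/5 = 3*((2*b)/(b - 6))/5 = 3*((2*b)/(-6 + b))/5 = 3*(2*b/(-6 + b))/5 = 6*b/(5*(-6 + b)))
(E(4)/(-26) + 47/(-24))*126 - 33 = (((6/5)*4/(-6 + 4))/(-26) + 47/(-24))*126 - 33 = (((6/5)*4/(-2))*(-1/26) + 47*(-1/24))*126 - 33 = (((6/5)*4*(-1/2))*(-1/26) - 47/24)*126 - 33 = (-12/5*(-1/26) - 47/24)*126 - 33 = (6/65 - 47/24)*126 - 33 = -2911/1560*126 - 33 = -61131/260 - 33 = -69711/260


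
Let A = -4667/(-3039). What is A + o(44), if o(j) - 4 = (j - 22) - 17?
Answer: 32018/3039 ≈ 10.536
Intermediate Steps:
o(j) = -35 + j (o(j) = 4 + ((j - 22) - 17) = 4 + ((-22 + j) - 17) = 4 + (-39 + j) = -35 + j)
A = 4667/3039 (A = -4667*(-1/3039) = 4667/3039 ≈ 1.5357)
A + o(44) = 4667/3039 + (-35 + 44) = 4667/3039 + 9 = 32018/3039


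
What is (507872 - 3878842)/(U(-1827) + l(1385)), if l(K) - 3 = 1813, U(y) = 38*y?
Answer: 337097/6761 ≈ 49.859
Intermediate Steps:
l(K) = 1816 (l(K) = 3 + 1813 = 1816)
(507872 - 3878842)/(U(-1827) + l(1385)) = (507872 - 3878842)/(38*(-1827) + 1816) = -3370970/(-69426 + 1816) = -3370970/(-67610) = -3370970*(-1/67610) = 337097/6761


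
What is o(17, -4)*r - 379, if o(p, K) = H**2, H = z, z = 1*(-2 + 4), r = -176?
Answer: -1083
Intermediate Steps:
z = 2 (z = 1*2 = 2)
H = 2
o(p, K) = 4 (o(p, K) = 2**2 = 4)
o(17, -4)*r - 379 = 4*(-176) - 379 = -704 - 379 = -1083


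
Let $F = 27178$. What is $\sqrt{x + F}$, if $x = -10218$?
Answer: $8 \sqrt{265} \approx 130.23$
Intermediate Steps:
$\sqrt{x + F} = \sqrt{-10218 + 27178} = \sqrt{16960} = 8 \sqrt{265}$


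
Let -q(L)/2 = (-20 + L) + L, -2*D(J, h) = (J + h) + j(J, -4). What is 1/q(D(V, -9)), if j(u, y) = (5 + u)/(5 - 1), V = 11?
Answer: 1/52 ≈ 0.019231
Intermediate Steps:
j(u, y) = 5/4 + u/4 (j(u, y) = (5 + u)/4 = (5 + u)*(¼) = 5/4 + u/4)
D(J, h) = -5/8 - 5*J/8 - h/2 (D(J, h) = -((J + h) + (5/4 + J/4))/2 = -(5/4 + h + 5*J/4)/2 = -5/8 - 5*J/8 - h/2)
q(L) = 40 - 4*L (q(L) = -2*((-20 + L) + L) = -2*(-20 + 2*L) = 40 - 4*L)
1/q(D(V, -9)) = 1/(40 - 4*(-5/8 - 5/8*11 - ½*(-9))) = 1/(40 - 4*(-5/8 - 55/8 + 9/2)) = 1/(40 - 4*(-3)) = 1/(40 + 12) = 1/52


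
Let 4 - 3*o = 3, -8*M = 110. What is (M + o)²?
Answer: 25921/144 ≈ 180.01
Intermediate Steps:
M = -55/4 (M = -⅛*110 = -55/4 ≈ -13.750)
o = ⅓ (o = 4/3 - ⅓*3 = 4/3 - 1 = ⅓ ≈ 0.33333)
(M + o)² = (-55/4 + ⅓)² = (-161/12)² = 25921/144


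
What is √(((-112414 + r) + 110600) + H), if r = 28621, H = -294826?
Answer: I*√268019 ≈ 517.71*I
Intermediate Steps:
√(((-112414 + r) + 110600) + H) = √(((-112414 + 28621) + 110600) - 294826) = √((-83793 + 110600) - 294826) = √(26807 - 294826) = √(-268019) = I*√268019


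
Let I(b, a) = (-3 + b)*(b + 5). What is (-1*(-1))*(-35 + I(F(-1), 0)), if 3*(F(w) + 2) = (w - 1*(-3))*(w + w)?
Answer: -410/9 ≈ -45.556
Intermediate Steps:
F(w) = -2 + 2*w*(3 + w)/3 (F(w) = -2 + ((w - 1*(-3))*(w + w))/3 = -2 + ((w + 3)*(2*w))/3 = -2 + ((3 + w)*(2*w))/3 = -2 + (2*w*(3 + w))/3 = -2 + 2*w*(3 + w)/3)
I(b, a) = (-3 + b)*(5 + b)
(-1*(-1))*(-35 + I(F(-1), 0)) = (-1*(-1))*(-35 + (-15 + (-2 + 2*(-1) + (⅔)*(-1)²)² + 2*(-2 + 2*(-1) + (⅔)*(-1)²))) = 1*(-35 + (-15 + (-2 - 2 + (⅔)*1)² + 2*(-2 - 2 + (⅔)*1))) = 1*(-35 + (-15 + (-2 - 2 + ⅔)² + 2*(-2 - 2 + ⅔))) = 1*(-35 + (-15 + (-10/3)² + 2*(-10/3))) = 1*(-35 + (-15 + 100/9 - 20/3)) = 1*(-35 - 95/9) = 1*(-410/9) = -410/9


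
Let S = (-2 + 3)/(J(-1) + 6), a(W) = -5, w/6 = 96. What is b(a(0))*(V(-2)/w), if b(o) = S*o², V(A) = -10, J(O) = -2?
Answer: -125/1152 ≈ -0.10851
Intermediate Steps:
w = 576 (w = 6*96 = 576)
S = ¼ (S = (-2 + 3)/(-2 + 6) = 1/4 = 1*(¼) = ¼ ≈ 0.25000)
b(o) = o²/4
b(a(0))*(V(-2)/w) = ((¼)*(-5)²)*(-10/576) = ((¼)*25)*(-10*1/576) = (25/4)*(-5/288) = -125/1152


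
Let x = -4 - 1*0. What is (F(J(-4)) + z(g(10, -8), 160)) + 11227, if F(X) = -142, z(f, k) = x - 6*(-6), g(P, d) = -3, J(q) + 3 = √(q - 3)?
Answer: 11117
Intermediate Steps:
x = -4 (x = -4 + 0 = -4)
J(q) = -3 + √(-3 + q) (J(q) = -3 + √(q - 3) = -3 + √(-3 + q))
z(f, k) = 32 (z(f, k) = -4 - 6*(-6) = -4 + 36 = 32)
(F(J(-4)) + z(g(10, -8), 160)) + 11227 = (-142 + 32) + 11227 = -110 + 11227 = 11117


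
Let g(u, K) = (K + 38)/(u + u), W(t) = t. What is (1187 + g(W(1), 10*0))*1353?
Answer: 1631718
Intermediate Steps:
g(u, K) = (38 + K)/(2*u) (g(u, K) = (38 + K)/((2*u)) = (38 + K)*(1/(2*u)) = (38 + K)/(2*u))
(1187 + g(W(1), 10*0))*1353 = (1187 + (½)*(38 + 10*0)/1)*1353 = (1187 + (½)*1*(38 + 0))*1353 = (1187 + (½)*1*38)*1353 = (1187 + 19)*1353 = 1206*1353 = 1631718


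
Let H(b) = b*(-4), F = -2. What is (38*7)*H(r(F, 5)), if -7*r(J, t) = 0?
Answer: 0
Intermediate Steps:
r(J, t) = 0 (r(J, t) = -⅐*0 = 0)
H(b) = -4*b
(38*7)*H(r(F, 5)) = (38*7)*(-4*0) = 266*0 = 0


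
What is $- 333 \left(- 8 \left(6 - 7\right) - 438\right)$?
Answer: $143190$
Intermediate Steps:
$- 333 \left(- 8 \left(6 - 7\right) - 438\right) = - 333 \left(\left(-8\right) \left(-1\right) - 438\right) = - 333 \left(8 - 438\right) = \left(-333\right) \left(-430\right) = 143190$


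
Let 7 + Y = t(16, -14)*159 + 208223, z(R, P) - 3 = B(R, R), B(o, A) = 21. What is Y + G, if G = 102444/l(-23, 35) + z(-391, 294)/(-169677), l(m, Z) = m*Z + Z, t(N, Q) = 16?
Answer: 4586447245222/21775215 ≈ 2.1063e+5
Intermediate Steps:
l(m, Z) = Z + Z*m (l(m, Z) = Z*m + Z = Z + Z*m)
z(R, P) = 24 (z(R, P) = 3 + 21 = 24)
Y = 210760 (Y = -7 + (16*159 + 208223) = -7 + (2544 + 208223) = -7 + 210767 = 210760)
G = -2897068178/21775215 (G = 102444/((35*(1 - 23))) + 24/(-169677) = 102444/((35*(-22))) + 24*(-1/169677) = 102444/(-770) - 8/56559 = 102444*(-1/770) - 8/56559 = -51222/385 - 8/56559 = -2897068178/21775215 ≈ -133.04)
Y + G = 210760 - 2897068178/21775215 = 4586447245222/21775215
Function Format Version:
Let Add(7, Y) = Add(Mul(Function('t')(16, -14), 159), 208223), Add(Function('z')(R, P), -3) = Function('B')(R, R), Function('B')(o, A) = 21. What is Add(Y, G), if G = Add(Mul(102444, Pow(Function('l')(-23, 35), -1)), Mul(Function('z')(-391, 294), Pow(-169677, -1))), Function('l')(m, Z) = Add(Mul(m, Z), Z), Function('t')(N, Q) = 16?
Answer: Rational(4586447245222, 21775215) ≈ 2.1063e+5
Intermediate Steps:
Function('l')(m, Z) = Add(Z, Mul(Z, m)) (Function('l')(m, Z) = Add(Mul(Z, m), Z) = Add(Z, Mul(Z, m)))
Function('z')(R, P) = 24 (Function('z')(R, P) = Add(3, 21) = 24)
Y = 210760 (Y = Add(-7, Add(Mul(16, 159), 208223)) = Add(-7, Add(2544, 208223)) = Add(-7, 210767) = 210760)
G = Rational(-2897068178, 21775215) (G = Add(Mul(102444, Pow(Mul(35, Add(1, -23)), -1)), Mul(24, Pow(-169677, -1))) = Add(Mul(102444, Pow(Mul(35, -22), -1)), Mul(24, Rational(-1, 169677))) = Add(Mul(102444, Pow(-770, -1)), Rational(-8, 56559)) = Add(Mul(102444, Rational(-1, 770)), Rational(-8, 56559)) = Add(Rational(-51222, 385), Rational(-8, 56559)) = Rational(-2897068178, 21775215) ≈ -133.04)
Add(Y, G) = Add(210760, Rational(-2897068178, 21775215)) = Rational(4586447245222, 21775215)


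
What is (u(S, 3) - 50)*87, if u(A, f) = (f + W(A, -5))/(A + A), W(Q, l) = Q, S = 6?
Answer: -17139/4 ≈ -4284.8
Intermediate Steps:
u(A, f) = (A + f)/(2*A) (u(A, f) = (f + A)/(A + A) = (A + f)/((2*A)) = (A + f)*(1/(2*A)) = (A + f)/(2*A))
(u(S, 3) - 50)*87 = ((½)*(6 + 3)/6 - 50)*87 = ((½)*(⅙)*9 - 50)*87 = (¾ - 50)*87 = -197/4*87 = -17139/4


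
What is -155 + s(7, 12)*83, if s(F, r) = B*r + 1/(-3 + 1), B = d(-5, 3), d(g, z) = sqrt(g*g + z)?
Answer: -393/2 + 1992*sqrt(7) ≈ 5073.8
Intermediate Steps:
d(g, z) = sqrt(z + g**2) (d(g, z) = sqrt(g**2 + z) = sqrt(z + g**2))
B = 2*sqrt(7) (B = sqrt(3 + (-5)**2) = sqrt(3 + 25) = sqrt(28) = 2*sqrt(7) ≈ 5.2915)
s(F, r) = -1/2 + 2*r*sqrt(7) (s(F, r) = (2*sqrt(7))*r + 1/(-3 + 1) = 2*r*sqrt(7) + 1/(-2) = 2*r*sqrt(7) - 1/2 = -1/2 + 2*r*sqrt(7))
-155 + s(7, 12)*83 = -155 + (-1/2 + 2*12*sqrt(7))*83 = -155 + (-1/2 + 24*sqrt(7))*83 = -155 + (-83/2 + 1992*sqrt(7)) = -393/2 + 1992*sqrt(7)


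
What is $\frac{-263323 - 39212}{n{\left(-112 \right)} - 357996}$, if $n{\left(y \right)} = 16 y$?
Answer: $\frac{302535}{359788} \approx 0.84087$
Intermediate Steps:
$\frac{-263323 - 39212}{n{\left(-112 \right)} - 357996} = \frac{-263323 - 39212}{16 \left(-112\right) - 357996} = - \frac{302535}{-1792 - 357996} = - \frac{302535}{-359788} = \left(-302535\right) \left(- \frac{1}{359788}\right) = \frac{302535}{359788}$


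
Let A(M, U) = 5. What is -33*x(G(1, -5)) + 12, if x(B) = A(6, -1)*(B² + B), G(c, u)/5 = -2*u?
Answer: -420738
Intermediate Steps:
G(c, u) = -10*u (G(c, u) = 5*(-2*u) = -10*u)
x(B) = 5*B + 5*B² (x(B) = 5*(B² + B) = 5*(B + B²) = 5*B + 5*B²)
-33*x(G(1, -5)) + 12 = -165*(-10*(-5))*(1 - 10*(-5)) + 12 = -165*50*(1 + 50) + 12 = -165*50*51 + 12 = -33*12750 + 12 = -420750 + 12 = -420738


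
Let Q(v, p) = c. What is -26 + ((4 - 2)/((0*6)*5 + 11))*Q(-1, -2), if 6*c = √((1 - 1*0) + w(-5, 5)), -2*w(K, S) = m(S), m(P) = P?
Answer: -26 + I*√6/66 ≈ -26.0 + 0.037113*I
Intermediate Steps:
w(K, S) = -S/2
c = I*√6/12 (c = √((1 - 1*0) - ½*5)/6 = √((1 + 0) - 5/2)/6 = √(1 - 5/2)/6 = √(-3/2)/6 = (I*√6/2)/6 = I*√6/12 ≈ 0.20412*I)
Q(v, p) = I*√6/12
-26 + ((4 - 2)/((0*6)*5 + 11))*Q(-1, -2) = -26 + ((4 - 2)/((0*6)*5 + 11))*(I*√6/12) = -26 + (2/(0*5 + 11))*(I*√6/12) = -26 + (2/(0 + 11))*(I*√6/12) = -26 + (2/11)*(I*√6/12) = -26 + (2*(1/11))*(I*√6/12) = -26 + 2*(I*√6/12)/11 = -26 + I*√6/66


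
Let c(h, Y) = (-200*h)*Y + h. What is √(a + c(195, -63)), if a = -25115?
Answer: 4*√152005 ≈ 1559.5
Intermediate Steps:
c(h, Y) = h - 200*Y*h (c(h, Y) = -200*Y*h + h = h - 200*Y*h)
√(a + c(195, -63)) = √(-25115 + 195*(1 - 200*(-63))) = √(-25115 + 195*(1 + 12600)) = √(-25115 + 195*12601) = √(-25115 + 2457195) = √2432080 = 4*√152005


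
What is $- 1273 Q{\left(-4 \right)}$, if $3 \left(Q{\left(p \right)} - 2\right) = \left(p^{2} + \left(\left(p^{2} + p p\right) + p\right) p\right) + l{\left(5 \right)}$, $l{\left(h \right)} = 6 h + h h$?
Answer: $\frac{44555}{3} \approx 14852.0$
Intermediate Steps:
$l{\left(h \right)} = h^{2} + 6 h$ ($l{\left(h \right)} = 6 h + h^{2} = h^{2} + 6 h$)
$Q{\left(p \right)} = \frac{61}{3} + \frac{p^{2}}{3} + \frac{p \left(p + 2 p^{2}\right)}{3}$ ($Q{\left(p \right)} = 2 + \frac{\left(p^{2} + \left(\left(p^{2} + p p\right) + p\right) p\right) + 5 \left(6 + 5\right)}{3} = 2 + \frac{\left(p^{2} + \left(\left(p^{2} + p^{2}\right) + p\right) p\right) + 5 \cdot 11}{3} = 2 + \frac{\left(p^{2} + \left(2 p^{2} + p\right) p\right) + 55}{3} = 2 + \frac{\left(p^{2} + \left(p + 2 p^{2}\right) p\right) + 55}{3} = 2 + \frac{\left(p^{2} + p \left(p + 2 p^{2}\right)\right) + 55}{3} = 2 + \frac{55 + p^{2} + p \left(p + 2 p^{2}\right)}{3} = 2 + \left(\frac{55}{3} + \frac{p^{2}}{3} + \frac{p \left(p + 2 p^{2}\right)}{3}\right) = \frac{61}{3} + \frac{p^{2}}{3} + \frac{p \left(p + 2 p^{2}\right)}{3}$)
$- 1273 Q{\left(-4 \right)} = - 1273 \left(\frac{61}{3} + \frac{2 \left(-4\right)^{2}}{3} + \frac{2 \left(-4\right)^{3}}{3}\right) = - 1273 \left(\frac{61}{3} + \frac{2}{3} \cdot 16 + \frac{2}{3} \left(-64\right)\right) = - 1273 \left(\frac{61}{3} + \frac{32}{3} - \frac{128}{3}\right) = \left(-1273\right) \left(- \frac{35}{3}\right) = \frac{44555}{3}$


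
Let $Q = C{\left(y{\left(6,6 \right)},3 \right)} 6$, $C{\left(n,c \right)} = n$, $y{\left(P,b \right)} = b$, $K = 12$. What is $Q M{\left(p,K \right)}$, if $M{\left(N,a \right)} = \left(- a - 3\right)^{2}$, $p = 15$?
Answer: $8100$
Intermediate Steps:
$M{\left(N,a \right)} = \left(-3 - a\right)^{2}$
$Q = 36$ ($Q = 6 \cdot 6 = 36$)
$Q M{\left(p,K \right)} = 36 \left(3 + 12\right)^{2} = 36 \cdot 15^{2} = 36 \cdot 225 = 8100$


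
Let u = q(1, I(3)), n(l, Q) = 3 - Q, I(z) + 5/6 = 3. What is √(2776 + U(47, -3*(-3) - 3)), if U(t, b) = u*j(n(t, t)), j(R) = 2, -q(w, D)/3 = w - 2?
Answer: √2782 ≈ 52.745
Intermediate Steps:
I(z) = 13/6 (I(z) = -⅚ + 3 = 13/6)
q(w, D) = 6 - 3*w (q(w, D) = -3*(w - 2) = -3*(-2 + w) = 6 - 3*w)
u = 3 (u = 6 - 3*1 = 6 - 3 = 3)
U(t, b) = 6 (U(t, b) = 3*2 = 6)
√(2776 + U(47, -3*(-3) - 3)) = √(2776 + 6) = √2782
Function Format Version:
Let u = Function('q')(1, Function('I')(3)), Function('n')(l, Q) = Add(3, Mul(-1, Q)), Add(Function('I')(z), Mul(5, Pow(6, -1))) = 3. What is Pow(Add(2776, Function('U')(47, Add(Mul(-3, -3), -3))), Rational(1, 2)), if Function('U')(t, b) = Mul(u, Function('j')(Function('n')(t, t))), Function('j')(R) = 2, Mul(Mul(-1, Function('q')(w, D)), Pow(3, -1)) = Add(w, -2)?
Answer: Pow(2782, Rational(1, 2)) ≈ 52.745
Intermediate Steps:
Function('I')(z) = Rational(13, 6) (Function('I')(z) = Add(Rational(-5, 6), 3) = Rational(13, 6))
Function('q')(w, D) = Add(6, Mul(-3, w)) (Function('q')(w, D) = Mul(-3, Add(w, -2)) = Mul(-3, Add(-2, w)) = Add(6, Mul(-3, w)))
u = 3 (u = Add(6, Mul(-3, 1)) = Add(6, -3) = 3)
Function('U')(t, b) = 6 (Function('U')(t, b) = Mul(3, 2) = 6)
Pow(Add(2776, Function('U')(47, Add(Mul(-3, -3), -3))), Rational(1, 2)) = Pow(Add(2776, 6), Rational(1, 2)) = Pow(2782, Rational(1, 2))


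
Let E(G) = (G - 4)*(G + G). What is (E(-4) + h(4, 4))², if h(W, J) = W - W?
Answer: 4096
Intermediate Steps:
h(W, J) = 0
E(G) = 2*G*(-4 + G) (E(G) = (-4 + G)*(2*G) = 2*G*(-4 + G))
(E(-4) + h(4, 4))² = (2*(-4)*(-4 - 4) + 0)² = (2*(-4)*(-8) + 0)² = (64 + 0)² = 64² = 4096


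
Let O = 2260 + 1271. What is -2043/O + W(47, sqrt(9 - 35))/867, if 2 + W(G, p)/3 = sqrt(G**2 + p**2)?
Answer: -199163/340153 + sqrt(2183)/289 ≈ -0.42384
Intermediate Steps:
W(G, p) = -6 + 3*sqrt(G**2 + p**2)
O = 3531
-2043/O + W(47, sqrt(9 - 35))/867 = -2043/3531 + (-6 + 3*sqrt(47**2 + (sqrt(9 - 35))**2))/867 = -2043*1/3531 + (-6 + 3*sqrt(2209 + (sqrt(-26))**2))*(1/867) = -681/1177 + (-6 + 3*sqrt(2209 + (I*sqrt(26))**2))*(1/867) = -681/1177 + (-6 + 3*sqrt(2209 - 26))*(1/867) = -681/1177 + (-6 + 3*sqrt(2183))*(1/867) = -681/1177 + (-2/289 + sqrt(2183)/289) = -199163/340153 + sqrt(2183)/289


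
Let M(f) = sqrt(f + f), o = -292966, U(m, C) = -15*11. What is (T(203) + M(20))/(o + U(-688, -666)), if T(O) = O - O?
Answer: -2*sqrt(10)/293131 ≈ -2.1576e-5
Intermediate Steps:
U(m, C) = -165
T(O) = 0
M(f) = sqrt(2)*sqrt(f) (M(f) = sqrt(2*f) = sqrt(2)*sqrt(f))
(T(203) + M(20))/(o + U(-688, -666)) = (0 + sqrt(2)*sqrt(20))/(-292966 - 165) = (0 + sqrt(2)*(2*sqrt(5)))/(-293131) = (0 + 2*sqrt(10))*(-1/293131) = (2*sqrt(10))*(-1/293131) = -2*sqrt(10)/293131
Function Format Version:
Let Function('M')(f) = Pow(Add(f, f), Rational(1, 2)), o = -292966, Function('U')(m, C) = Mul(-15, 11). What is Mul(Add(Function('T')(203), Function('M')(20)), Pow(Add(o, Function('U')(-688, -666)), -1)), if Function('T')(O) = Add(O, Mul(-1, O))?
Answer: Mul(Rational(-2, 293131), Pow(10, Rational(1, 2))) ≈ -2.1576e-5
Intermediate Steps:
Function('U')(m, C) = -165
Function('T')(O) = 0
Function('M')(f) = Mul(Pow(2, Rational(1, 2)), Pow(f, Rational(1, 2))) (Function('M')(f) = Pow(Mul(2, f), Rational(1, 2)) = Mul(Pow(2, Rational(1, 2)), Pow(f, Rational(1, 2))))
Mul(Add(Function('T')(203), Function('M')(20)), Pow(Add(o, Function('U')(-688, -666)), -1)) = Mul(Add(0, Mul(Pow(2, Rational(1, 2)), Pow(20, Rational(1, 2)))), Pow(Add(-292966, -165), -1)) = Mul(Add(0, Mul(Pow(2, Rational(1, 2)), Mul(2, Pow(5, Rational(1, 2))))), Pow(-293131, -1)) = Mul(Add(0, Mul(2, Pow(10, Rational(1, 2)))), Rational(-1, 293131)) = Mul(Mul(2, Pow(10, Rational(1, 2))), Rational(-1, 293131)) = Mul(Rational(-2, 293131), Pow(10, Rational(1, 2)))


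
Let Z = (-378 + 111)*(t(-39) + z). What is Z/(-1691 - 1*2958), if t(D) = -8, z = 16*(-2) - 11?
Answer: -13617/4649 ≈ -2.9290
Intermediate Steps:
z = -43 (z = -32 - 11 = -43)
Z = 13617 (Z = (-378 + 111)*(-8 - 43) = -267*(-51) = 13617)
Z/(-1691 - 1*2958) = 13617/(-1691 - 1*2958) = 13617/(-1691 - 2958) = 13617/(-4649) = 13617*(-1/4649) = -13617/4649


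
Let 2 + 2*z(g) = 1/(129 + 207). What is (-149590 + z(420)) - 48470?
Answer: -133096991/672 ≈ -1.9806e+5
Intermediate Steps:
z(g) = -671/672 (z(g) = -1 + 1/(2*(129 + 207)) = -1 + (1/2)/336 = -1 + (1/2)*(1/336) = -1 + 1/672 = -671/672)
(-149590 + z(420)) - 48470 = (-149590 - 671/672) - 48470 = -100525151/672 - 48470 = -133096991/672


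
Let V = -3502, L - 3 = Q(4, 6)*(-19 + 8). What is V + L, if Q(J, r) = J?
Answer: -3543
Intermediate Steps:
L = -41 (L = 3 + 4*(-19 + 8) = 3 + 4*(-11) = 3 - 44 = -41)
V + L = -3502 - 41 = -3543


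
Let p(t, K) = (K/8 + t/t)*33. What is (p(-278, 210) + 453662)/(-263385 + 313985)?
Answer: 33059/3680 ≈ 8.9834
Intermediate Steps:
p(t, K) = 33 + 33*K/8 (p(t, K) = (K*(⅛) + 1)*33 = (K/8 + 1)*33 = (1 + K/8)*33 = 33 + 33*K/8)
(p(-278, 210) + 453662)/(-263385 + 313985) = ((33 + (33/8)*210) + 453662)/(-263385 + 313985) = ((33 + 3465/4) + 453662)/50600 = (3597/4 + 453662)*(1/50600) = (1818245/4)*(1/50600) = 33059/3680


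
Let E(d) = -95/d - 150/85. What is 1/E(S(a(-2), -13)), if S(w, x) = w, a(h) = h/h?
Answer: -17/1645 ≈ -0.010334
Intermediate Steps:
a(h) = 1
E(d) = -30/17 - 95/d (E(d) = -95/d - 150*1/85 = -95/d - 30/17 = -30/17 - 95/d)
1/E(S(a(-2), -13)) = 1/(-30/17 - 95/1) = 1/(-30/17 - 95*1) = 1/(-30/17 - 95) = 1/(-1645/17) = -17/1645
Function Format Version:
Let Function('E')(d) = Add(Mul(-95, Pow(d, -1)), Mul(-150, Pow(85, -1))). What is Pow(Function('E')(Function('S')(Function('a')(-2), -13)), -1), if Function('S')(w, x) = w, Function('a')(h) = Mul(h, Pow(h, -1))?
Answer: Rational(-17, 1645) ≈ -0.010334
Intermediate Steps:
Function('a')(h) = 1
Function('E')(d) = Add(Rational(-30, 17), Mul(-95, Pow(d, -1))) (Function('E')(d) = Add(Mul(-95, Pow(d, -1)), Mul(-150, Rational(1, 85))) = Add(Mul(-95, Pow(d, -1)), Rational(-30, 17)) = Add(Rational(-30, 17), Mul(-95, Pow(d, -1))))
Pow(Function('E')(Function('S')(Function('a')(-2), -13)), -1) = Pow(Add(Rational(-30, 17), Mul(-95, Pow(1, -1))), -1) = Pow(Add(Rational(-30, 17), Mul(-95, 1)), -1) = Pow(Add(Rational(-30, 17), -95), -1) = Pow(Rational(-1645, 17), -1) = Rational(-17, 1645)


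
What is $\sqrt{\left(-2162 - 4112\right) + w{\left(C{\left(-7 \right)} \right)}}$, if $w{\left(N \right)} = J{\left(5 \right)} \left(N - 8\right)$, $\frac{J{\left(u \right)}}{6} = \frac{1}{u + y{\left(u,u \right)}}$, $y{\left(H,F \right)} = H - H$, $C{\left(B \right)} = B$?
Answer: $22 i \sqrt{13} \approx 79.322 i$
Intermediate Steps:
$y{\left(H,F \right)} = 0$
$J{\left(u \right)} = \frac{6}{u}$ ($J{\left(u \right)} = \frac{6}{u + 0} = \frac{6}{u}$)
$w{\left(N \right)} = - \frac{48}{5} + \frac{6 N}{5}$ ($w{\left(N \right)} = \frac{6}{5} \left(N - 8\right) = 6 \cdot \frac{1}{5} \left(-8 + N\right) = \frac{6 \left(-8 + N\right)}{5} = - \frac{48}{5} + \frac{6 N}{5}$)
$\sqrt{\left(-2162 - 4112\right) + w{\left(C{\left(-7 \right)} \right)}} = \sqrt{\left(-2162 - 4112\right) + \left(- \frac{48}{5} + \frac{6}{5} \left(-7\right)\right)} = \sqrt{-6274 - 18} = \sqrt{-6292} = 22 i \sqrt{13}$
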